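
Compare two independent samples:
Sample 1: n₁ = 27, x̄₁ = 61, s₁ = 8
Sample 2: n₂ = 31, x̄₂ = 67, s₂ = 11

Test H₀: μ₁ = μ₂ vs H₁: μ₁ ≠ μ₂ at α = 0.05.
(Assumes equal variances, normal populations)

Pooled variance: s²_p = [26×8² + 30×11²]/(56) = 94.5357
s_p = 9.7229
SE = s_p×√(1/n₁ + 1/n₂) = 9.7229×√(1/27 + 1/31) = 2.5595
t = (x̄₁ - x̄₂)/SE = (61 - 67)/2.5595 = -2.3442
df = 56, t-critical = ±2.003
Decision: reject H₀

Answer: t = -2.3442, reject H₀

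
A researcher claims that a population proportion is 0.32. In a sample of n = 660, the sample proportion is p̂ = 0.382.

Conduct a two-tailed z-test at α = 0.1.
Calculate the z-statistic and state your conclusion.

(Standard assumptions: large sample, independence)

Answer: z = 3.4145, reject H₀

Derivation:
H₀: p = 0.32, H₁: p ≠ 0.32
Standard error: SE = √(p₀(1-p₀)/n) = √(0.32×0.68/660) = 0.018158
z-statistic: z = (p̂ - p₀)/SE = (0.382 - 0.32)/0.018158 = 3.4145
Critical value: z_0.05 = ±1.645
p-value = 0.0006
Decision: reject H₀ at α = 0.1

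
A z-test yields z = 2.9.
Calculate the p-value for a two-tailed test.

Answer: p-value ≈ 0.0037

Derivation:
For z = 2.9:
p = 2×P(Z > |2.9|) = 2×(1 - Φ(2.9)) = 0.0037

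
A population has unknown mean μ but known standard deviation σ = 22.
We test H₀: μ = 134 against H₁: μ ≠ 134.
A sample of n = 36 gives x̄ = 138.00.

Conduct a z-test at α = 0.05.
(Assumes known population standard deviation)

Standard error: SE = σ/√n = 22/√36 = 3.6667
z-statistic: z = (x̄ - μ₀)/SE = (138.00 - 134)/3.6667 = 1.0909
Critical value: ±1.960
p-value = 0.2753
Decision: fail to reject H₀

Answer: z = 1.0909, fail to reject H₀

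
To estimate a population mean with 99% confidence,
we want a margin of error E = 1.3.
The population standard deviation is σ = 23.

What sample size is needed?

z_0.005 = 2.576
n = (z×σ/E)² = (2.576×23/1.3)²
n = 2077.1157
Round up: n = 2078

Answer: n = 2078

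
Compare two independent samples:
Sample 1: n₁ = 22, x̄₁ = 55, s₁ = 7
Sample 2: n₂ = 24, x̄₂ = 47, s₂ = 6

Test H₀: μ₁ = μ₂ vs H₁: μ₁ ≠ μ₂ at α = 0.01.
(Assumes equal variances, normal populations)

Pooled variance: s²_p = [21×7² + 23×6²]/(44) = 42.2045
s_p = 6.4965
SE = s_p×√(1/n₁ + 1/n₂) = 6.4965×√(1/22 + 1/24) = 1.9175
t = (x̄₁ - x̄₂)/SE = (55 - 47)/1.9175 = 4.1721
df = 44, t-critical = ±2.692
Decision: reject H₀

Answer: t = 4.1721, reject H₀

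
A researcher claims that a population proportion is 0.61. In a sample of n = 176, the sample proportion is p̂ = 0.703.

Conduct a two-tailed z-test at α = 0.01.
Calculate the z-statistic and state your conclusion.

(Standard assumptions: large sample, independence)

Answer: z = 2.5295, fail to reject H₀

Derivation:
H₀: p = 0.61, H₁: p ≠ 0.61
Standard error: SE = √(p₀(1-p₀)/n) = √(0.61×0.39/176) = 0.036766
z-statistic: z = (p̂ - p₀)/SE = (0.703 - 0.61)/0.036766 = 2.5295
Critical value: z_0.005 = ±2.576
p-value = 0.0114
Decision: fail to reject H₀ at α = 0.01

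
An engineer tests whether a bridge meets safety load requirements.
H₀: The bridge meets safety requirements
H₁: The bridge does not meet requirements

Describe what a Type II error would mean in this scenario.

Type I error (α): Rejecting H₀ when H₀ is true
Type II error (β): Failing to reject H₀ when H₁ is true

Answer: Declaring an unsafe bridge to be safe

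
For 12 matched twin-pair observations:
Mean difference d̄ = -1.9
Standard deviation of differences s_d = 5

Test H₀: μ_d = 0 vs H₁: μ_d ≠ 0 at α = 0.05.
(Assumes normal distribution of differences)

df = n - 1 = 11
SE = s_d/√n = 5/√12 = 1.4434
t = d̄/SE = -1.9/1.4434 = -1.3163
Critical value: t_{0.025,11} = ±2.201
p-value ≈ 0.2148
Decision: fail to reject H₀

Answer: t = -1.3163, fail to reject H₀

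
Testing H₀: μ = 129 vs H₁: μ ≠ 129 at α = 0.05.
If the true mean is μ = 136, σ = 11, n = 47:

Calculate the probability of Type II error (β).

Answer: β ≈ 0.0081

Derivation:
SE = σ/√n = 11/√47 = 1.6045
Critical values: μ₀ ± z_0.025×SE = 129 ± 1.960×1.6045
Acceptance region: (125.8552, 132.1448)
Under H₁ (μ = 136): z_high = (132.1448 - 136)/1.6045 = -2.4027, z_low = (125.8552 - 136)/1.6045 = -6.3227
β = P(not reject | H₁) = Φ(-2.4027) - Φ(-6.3227) ≈ 0.0081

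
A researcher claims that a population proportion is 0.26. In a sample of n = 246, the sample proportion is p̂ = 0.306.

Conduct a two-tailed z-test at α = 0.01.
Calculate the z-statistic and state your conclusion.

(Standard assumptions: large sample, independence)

Answer: z = 1.6449, fail to reject H₀

Derivation:
H₀: p = 0.26, H₁: p ≠ 0.26
Standard error: SE = √(p₀(1-p₀)/n) = √(0.26×0.74/246) = 0.027966
z-statistic: z = (p̂ - p₀)/SE = (0.306 - 0.26)/0.027966 = 1.6449
Critical value: z_0.005 = ±2.576
p-value = 0.1000
Decision: fail to reject H₀ at α = 0.01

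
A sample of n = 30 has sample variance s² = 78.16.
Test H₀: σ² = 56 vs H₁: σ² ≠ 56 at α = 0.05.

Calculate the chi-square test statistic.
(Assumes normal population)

df = n - 1 = 29
χ² = (n-1)s²/σ₀² = 29×78.16/56 = 40.4757
Critical values: χ²_{0.975,29} = 16.047, χ²_{0.025,29} = 45.722
Rejection region: χ² < 16.047 or χ² > 45.722
Decision: fail to reject H₀

Answer: χ² = 40.4757, fail to reject H₀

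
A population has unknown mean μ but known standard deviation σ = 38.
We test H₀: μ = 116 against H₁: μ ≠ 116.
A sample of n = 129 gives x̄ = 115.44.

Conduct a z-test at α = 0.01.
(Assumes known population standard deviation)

Standard error: SE = σ/√n = 38/√129 = 3.3457
z-statistic: z = (x̄ - μ₀)/SE = (115.44 - 116)/3.3457 = -0.1674
Critical value: ±2.576
p-value = 0.8671
Decision: fail to reject H₀

Answer: z = -0.1674, fail to reject H₀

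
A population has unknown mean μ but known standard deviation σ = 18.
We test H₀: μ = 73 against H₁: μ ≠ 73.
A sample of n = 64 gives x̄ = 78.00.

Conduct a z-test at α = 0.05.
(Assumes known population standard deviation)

Standard error: SE = σ/√n = 18/√64 = 2.2500
z-statistic: z = (x̄ - μ₀)/SE = (78.00 - 73)/2.2500 = 2.2222
Critical value: ±1.960
p-value = 0.0263
Decision: reject H₀

Answer: z = 2.2222, reject H₀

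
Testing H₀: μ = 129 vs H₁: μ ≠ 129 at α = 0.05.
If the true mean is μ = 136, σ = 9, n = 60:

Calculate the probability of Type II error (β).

SE = σ/√n = 9/√60 = 1.1619
Critical values: μ₀ ± z_0.025×SE = 129 ± 1.960×1.1619
Acceptance region: (126.7227, 131.2773)
Under H₁ (μ = 136): z_high = (131.2773 - 136)/1.1619 = -4.0646, z_low = (126.7227 - 136)/1.1619 = -7.9846
β = P(not reject | H₁) = Φ(-4.0646) - Φ(-7.9846) ≈ 0.0000

Answer: β ≈ 0.0000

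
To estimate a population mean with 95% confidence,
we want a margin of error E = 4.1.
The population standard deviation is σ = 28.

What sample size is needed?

z_0.025 = 1.960
n = (z×σ/E)² = (1.960×28/4.1)²
n = 179.1680
Round up: n = 180

Answer: n = 180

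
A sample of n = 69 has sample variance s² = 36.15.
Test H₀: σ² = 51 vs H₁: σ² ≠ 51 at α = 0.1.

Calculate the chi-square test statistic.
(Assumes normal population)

df = n - 1 = 68
χ² = (n-1)s²/σ₀² = 68×36.15/51 = 48.2000
Critical values: χ²_{0.95,68} = 50.020, χ²_{0.05,68} = 88.250
Rejection region: χ² < 50.020 or χ² > 88.250
Decision: reject H₀

Answer: χ² = 48.2000, reject H₀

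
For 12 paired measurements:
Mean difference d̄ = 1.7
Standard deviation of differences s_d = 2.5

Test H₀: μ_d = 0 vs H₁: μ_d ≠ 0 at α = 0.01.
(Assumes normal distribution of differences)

Answer: t = 2.3555, fail to reject H₀

Derivation:
df = n - 1 = 11
SE = s_d/√n = 2.5/√12 = 0.7217
t = d̄/SE = 1.7/0.7217 = 2.3555
Critical value: t_{0.005,11} = ±3.106
p-value ≈ 0.0381
Decision: fail to reject H₀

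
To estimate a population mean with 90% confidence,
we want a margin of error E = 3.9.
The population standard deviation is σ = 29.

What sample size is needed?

z_0.05 = 1.645
n = (z×σ/E)² = (1.645×29/3.9)²
n = 149.6231
Round up: n = 150

Answer: n = 150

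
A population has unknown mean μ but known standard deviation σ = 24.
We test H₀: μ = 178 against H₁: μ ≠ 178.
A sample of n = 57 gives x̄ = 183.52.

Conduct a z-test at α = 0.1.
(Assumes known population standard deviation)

Standard error: SE = σ/√n = 24/√57 = 3.1789
z-statistic: z = (x̄ - μ₀)/SE = (183.52 - 178)/3.1789 = 1.7364
Critical value: ±1.645
p-value = 0.0825
Decision: reject H₀

Answer: z = 1.7364, reject H₀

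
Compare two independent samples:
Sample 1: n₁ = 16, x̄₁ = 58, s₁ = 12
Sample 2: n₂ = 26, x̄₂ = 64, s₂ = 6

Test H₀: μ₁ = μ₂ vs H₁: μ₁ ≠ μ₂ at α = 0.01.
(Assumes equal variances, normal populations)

Pooled variance: s²_p = [15×12² + 25×6²]/(40) = 76.5000
s_p = 8.7464
SE = s_p×√(1/n₁ + 1/n₂) = 8.7464×√(1/16 + 1/26) = 2.7791
t = (x̄₁ - x̄₂)/SE = (58 - 64)/2.7791 = -2.1590
df = 40, t-critical = ±2.704
Decision: fail to reject H₀

Answer: t = -2.1590, fail to reject H₀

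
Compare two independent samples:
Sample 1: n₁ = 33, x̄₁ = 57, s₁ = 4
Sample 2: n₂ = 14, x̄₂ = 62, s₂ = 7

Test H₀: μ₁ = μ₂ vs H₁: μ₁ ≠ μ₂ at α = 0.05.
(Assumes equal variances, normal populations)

Pooled variance: s²_p = [32×4² + 13×7²]/(45) = 25.5333
s_p = 5.0530
SE = s_p×√(1/n₁ + 1/n₂) = 5.0530×√(1/33 + 1/14) = 1.6117
t = (x̄₁ - x̄₂)/SE = (57 - 62)/1.6117 = -3.1023
df = 45, t-critical = ±2.014
Decision: reject H₀

Answer: t = -3.1023, reject H₀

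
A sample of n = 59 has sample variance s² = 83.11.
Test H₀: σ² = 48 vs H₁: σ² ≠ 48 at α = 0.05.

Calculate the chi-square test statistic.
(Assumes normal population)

Answer: χ² = 100.4246, reject H₀

Derivation:
df = n - 1 = 58
χ² = (n-1)s²/σ₀² = 58×83.11/48 = 100.4246
Critical values: χ²_{0.975,58} = 38.844, χ²_{0.025,58} = 80.936
Rejection region: χ² < 38.844 or χ² > 80.936
Decision: reject H₀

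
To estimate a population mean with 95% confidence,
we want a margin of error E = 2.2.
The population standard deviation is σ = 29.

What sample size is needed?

Answer: n = 668

Derivation:
z_0.025 = 1.960
n = (z×σ/E)² = (1.960×29/2.2)²
n = 667.5177
Round up: n = 668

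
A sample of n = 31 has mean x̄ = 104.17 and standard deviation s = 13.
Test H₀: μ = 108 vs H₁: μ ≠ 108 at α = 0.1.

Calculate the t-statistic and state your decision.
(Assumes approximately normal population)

Answer: t = -1.6403, fail to reject H₀

Derivation:
df = n - 1 = 30
SE = s/√n = 13/√31 = 2.3349
t = (x̄ - μ₀)/SE = (104.17 - 108)/2.3349 = -1.6403
Critical value: t_{0.05,30} = ±1.697
p-value ≈ 0.1114
Decision: fail to reject H₀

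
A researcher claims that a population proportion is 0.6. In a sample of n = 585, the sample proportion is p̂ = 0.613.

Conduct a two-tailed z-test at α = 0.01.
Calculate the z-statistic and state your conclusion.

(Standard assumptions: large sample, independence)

Answer: z = 0.6418, fail to reject H₀

Derivation:
H₀: p = 0.6, H₁: p ≠ 0.6
Standard error: SE = √(p₀(1-p₀)/n) = √(0.6×0.4/585) = 0.020255
z-statistic: z = (p̂ - p₀)/SE = (0.613 - 0.6)/0.020255 = 0.6418
Critical value: z_0.005 = ±2.576
p-value = 0.5210
Decision: fail to reject H₀ at α = 0.01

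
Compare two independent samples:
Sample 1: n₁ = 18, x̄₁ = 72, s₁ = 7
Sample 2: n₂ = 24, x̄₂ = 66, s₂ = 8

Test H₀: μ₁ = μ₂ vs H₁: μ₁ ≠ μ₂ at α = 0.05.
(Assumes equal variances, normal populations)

Pooled variance: s²_p = [17×7² + 23×8²]/(40) = 57.6250
s_p = 7.5911
SE = s_p×√(1/n₁ + 1/n₂) = 7.5911×√(1/18 + 1/24) = 2.3669
t = (x̄₁ - x̄₂)/SE = (72 - 66)/2.3669 = 2.5350
df = 40, t-critical = ±2.021
Decision: reject H₀

Answer: t = 2.5350, reject H₀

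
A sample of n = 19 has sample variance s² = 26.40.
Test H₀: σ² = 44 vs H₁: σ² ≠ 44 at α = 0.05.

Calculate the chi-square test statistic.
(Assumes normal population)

df = n - 1 = 18
χ² = (n-1)s²/σ₀² = 18×26.40/44 = 10.8000
Critical values: χ²_{0.975,18} = 8.231, χ²_{0.025,18} = 31.526
Rejection region: χ² < 8.231 or χ² > 31.526
Decision: fail to reject H₀

Answer: χ² = 10.8000, fail to reject H₀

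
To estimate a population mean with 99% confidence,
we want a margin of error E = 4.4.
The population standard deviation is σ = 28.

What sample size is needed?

z_0.005 = 2.576
n = (z×σ/E)² = (2.576×28/4.4)²
n = 268.7215
Round up: n = 269

Answer: n = 269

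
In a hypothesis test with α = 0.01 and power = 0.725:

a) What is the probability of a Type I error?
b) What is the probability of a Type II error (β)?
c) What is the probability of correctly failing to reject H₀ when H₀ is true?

a) Type I error probability = α = 0.01
b) Power = P(reject H₀ | H₁ true) = 1 - β = 0.725, so Type II error probability = β = 1 - Power = 0.275
c) P(fail to reject H₀ | H₀ true) = 1 - α = 0.99

Answer: a) 0.01, b) 0.275, c) 0.99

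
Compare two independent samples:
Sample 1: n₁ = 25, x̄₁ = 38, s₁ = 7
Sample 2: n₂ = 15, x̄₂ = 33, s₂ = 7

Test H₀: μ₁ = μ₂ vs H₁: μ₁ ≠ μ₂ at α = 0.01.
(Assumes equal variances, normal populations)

Pooled variance: s²_p = [24×7² + 14×7²]/(38) = 49.0000
s_p = 7.0000
SE = s_p×√(1/n₁ + 1/n₂) = 7.0000×√(1/25 + 1/15) = 2.2862
t = (x̄₁ - x̄₂)/SE = (38 - 33)/2.2862 = 2.1870
df = 38, t-critical = ±2.712
Decision: fail to reject H₀

Answer: t = 2.1870, fail to reject H₀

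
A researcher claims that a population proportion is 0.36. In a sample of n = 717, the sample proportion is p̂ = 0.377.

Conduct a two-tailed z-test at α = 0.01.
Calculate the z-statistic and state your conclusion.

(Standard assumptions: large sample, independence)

Answer: z = 0.9483, fail to reject H₀

Derivation:
H₀: p = 0.36, H₁: p ≠ 0.36
Standard error: SE = √(p₀(1-p₀)/n) = √(0.36×0.64/717) = 0.017926
z-statistic: z = (p̂ - p₀)/SE = (0.377 - 0.36)/0.017926 = 0.9483
Critical value: z_0.005 = ±2.576
p-value = 0.3430
Decision: fail to reject H₀ at α = 0.01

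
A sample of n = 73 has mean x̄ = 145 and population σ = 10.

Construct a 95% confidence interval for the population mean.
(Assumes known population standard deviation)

Answer: (142.7060, 147.2940)

Derivation:
Confidence level: 95%, α = 0.05
z_0.025 = 1.960
SE = σ/√n = 10/√73 = 1.1704
Margin of error = 1.960 × 1.1704 = 2.2940
CI: x̄ ± margin = 145 ± 2.2940
CI: (142.7060, 147.2940)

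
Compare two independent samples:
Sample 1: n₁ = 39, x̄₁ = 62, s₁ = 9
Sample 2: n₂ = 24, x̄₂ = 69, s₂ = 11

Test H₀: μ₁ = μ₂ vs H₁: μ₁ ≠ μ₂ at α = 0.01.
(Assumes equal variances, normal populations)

Pooled variance: s²_p = [38×9² + 23×11²]/(61) = 96.0820
s_p = 9.8021
SE = s_p×√(1/n₁ + 1/n₂) = 9.8021×√(1/39 + 1/24) = 2.5430
t = (x̄₁ - x̄₂)/SE = (62 - 69)/2.5430 = -2.7527
df = 61, t-critical = ±2.659
Decision: reject H₀

Answer: t = -2.7527, reject H₀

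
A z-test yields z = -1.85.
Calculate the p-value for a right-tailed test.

Answer: p-value ≈ 0.9678

Derivation:
For z = -1.85:
p = P(Z > -1.85) = 1 - Φ(-1.85) = 0.9678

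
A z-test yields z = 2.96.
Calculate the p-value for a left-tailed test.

For z = 2.96:
p = P(Z < 2.96) = Φ(2.96) = 0.9985

Answer: p-value ≈ 0.9985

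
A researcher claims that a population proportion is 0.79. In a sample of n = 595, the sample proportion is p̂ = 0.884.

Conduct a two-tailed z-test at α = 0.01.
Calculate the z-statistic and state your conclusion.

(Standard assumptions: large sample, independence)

Answer: z = 5.6294, reject H₀

Derivation:
H₀: p = 0.79, H₁: p ≠ 0.79
Standard error: SE = √(p₀(1-p₀)/n) = √(0.79×0.21/595) = 0.016698
z-statistic: z = (p̂ - p₀)/SE = (0.884 - 0.79)/0.016698 = 5.6294
Critical value: z_0.005 = ±2.576
p-value < 0.0001
Decision: reject H₀ at α = 0.01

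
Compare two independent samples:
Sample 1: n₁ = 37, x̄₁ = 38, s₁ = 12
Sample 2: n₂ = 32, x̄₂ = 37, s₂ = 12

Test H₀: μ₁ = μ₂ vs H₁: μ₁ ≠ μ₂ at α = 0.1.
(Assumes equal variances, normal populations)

Pooled variance: s²_p = [36×12² + 31×12²]/(67) = 144.0000
s_p = 12.0000
SE = s_p×√(1/n₁ + 1/n₂) = 12.0000×√(1/37 + 1/32) = 2.8969
t = (x̄₁ - x̄₂)/SE = (38 - 37)/2.8969 = 0.3452
df = 67, t-critical = ±1.668
Decision: fail to reject H₀

Answer: t = 0.3452, fail to reject H₀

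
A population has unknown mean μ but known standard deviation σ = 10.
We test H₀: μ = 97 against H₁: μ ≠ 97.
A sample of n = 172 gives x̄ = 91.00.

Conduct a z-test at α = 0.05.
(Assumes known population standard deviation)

Standard error: SE = σ/√n = 10/√172 = 0.7625
z-statistic: z = (x̄ - μ₀)/SE = (91.00 - 97)/0.7625 = -7.8689
Critical value: ±1.960
p-value < 0.0001
Decision: reject H₀

Answer: z = -7.8689, reject H₀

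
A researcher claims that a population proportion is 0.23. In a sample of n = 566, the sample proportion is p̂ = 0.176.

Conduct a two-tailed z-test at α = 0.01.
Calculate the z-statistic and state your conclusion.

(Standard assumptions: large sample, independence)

H₀: p = 0.23, H₁: p ≠ 0.23
Standard error: SE = √(p₀(1-p₀)/n) = √(0.23×0.77/566) = 0.017689
z-statistic: z = (p̂ - p₀)/SE = (0.176 - 0.23)/0.017689 = -3.0527
Critical value: z_0.005 = ±2.576
p-value = 0.0023
Decision: reject H₀ at α = 0.01

Answer: z = -3.0527, reject H₀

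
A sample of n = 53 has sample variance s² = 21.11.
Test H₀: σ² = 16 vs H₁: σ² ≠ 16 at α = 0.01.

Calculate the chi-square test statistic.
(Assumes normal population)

df = n - 1 = 52
χ² = (n-1)s²/σ₀² = 52×21.11/16 = 68.6075
Critical values: χ²_{0.995,52} = 29.481, χ²_{0.005,52} = 82.001
Rejection region: χ² < 29.481 or χ² > 82.001
Decision: fail to reject H₀

Answer: χ² = 68.6075, fail to reject H₀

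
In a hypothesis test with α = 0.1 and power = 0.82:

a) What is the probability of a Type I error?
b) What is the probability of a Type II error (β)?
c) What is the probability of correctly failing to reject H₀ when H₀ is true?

Answer: a) 0.1, b) 0.18, c) 0.9

Derivation:
a) Type I error probability = α = 0.1
b) Power = P(reject H₀ | H₁ true) = 1 - β = 0.82, so Type II error probability = β = 1 - Power = 0.18
c) P(fail to reject H₀ | H₀ true) = 1 - α = 0.9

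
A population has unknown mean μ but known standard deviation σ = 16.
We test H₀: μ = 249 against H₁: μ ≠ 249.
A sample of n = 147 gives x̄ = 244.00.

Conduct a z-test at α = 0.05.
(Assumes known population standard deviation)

Answer: z = -3.7887, reject H₀

Derivation:
Standard error: SE = σ/√n = 16/√147 = 1.3197
z-statistic: z = (x̄ - μ₀)/SE = (244.00 - 249)/1.3197 = -3.7887
Critical value: ±1.960
p-value = 0.0002
Decision: reject H₀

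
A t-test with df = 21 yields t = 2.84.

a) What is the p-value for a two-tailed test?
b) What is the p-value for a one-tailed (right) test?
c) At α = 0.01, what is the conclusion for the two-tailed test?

Answer: a) 0.0098, b) 0.0049, c) reject H₀

Derivation:
Using t-distribution with df = 21:
a) Two-tailed: p = 2×P(T > 2.84) = 0.0098
b) One-tailed: p = P(T > 2.84) = 0.0049
c) 0.0098 < 0.01, reject H₀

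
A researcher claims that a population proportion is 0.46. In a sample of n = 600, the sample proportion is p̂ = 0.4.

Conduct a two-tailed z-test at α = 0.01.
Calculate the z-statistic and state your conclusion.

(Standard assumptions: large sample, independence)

Answer: z = -2.9488, reject H₀

Derivation:
H₀: p = 0.46, H₁: p ≠ 0.46
Standard error: SE = √(p₀(1-p₀)/n) = √(0.46×0.54/600) = 0.020347
z-statistic: z = (p̂ - p₀)/SE = (0.4 - 0.46)/0.020347 = -2.9488
Critical value: z_0.005 = ±2.576
p-value = 0.0032
Decision: reject H₀ at α = 0.01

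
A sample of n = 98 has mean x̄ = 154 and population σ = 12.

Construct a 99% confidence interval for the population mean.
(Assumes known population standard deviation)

Confidence level: 99%, α = 0.01
z_0.005 = 2.576
SE = σ/√n = 12/√98 = 1.2122
Margin of error = 2.576 × 1.2122 = 3.1226
CI: x̄ ± margin = 154 ± 3.1226
CI: (150.8774, 157.1226)

Answer: (150.8774, 157.1226)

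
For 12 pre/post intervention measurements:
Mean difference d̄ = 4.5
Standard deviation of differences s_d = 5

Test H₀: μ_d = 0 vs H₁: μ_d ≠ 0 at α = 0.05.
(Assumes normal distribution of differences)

df = n - 1 = 11
SE = s_d/√n = 5/√12 = 1.4434
t = d̄/SE = 4.5/1.4434 = 3.1176
Critical value: t_{0.025,11} = ±2.201
p-value ≈ 0.0098
Decision: reject H₀

Answer: t = 3.1176, reject H₀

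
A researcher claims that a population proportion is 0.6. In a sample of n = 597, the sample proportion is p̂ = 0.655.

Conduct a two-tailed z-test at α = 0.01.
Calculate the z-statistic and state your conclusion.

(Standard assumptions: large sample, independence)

Answer: z = 2.7431, reject H₀

Derivation:
H₀: p = 0.6, H₁: p ≠ 0.6
Standard error: SE = √(p₀(1-p₀)/n) = √(0.6×0.4/597) = 0.020050
z-statistic: z = (p̂ - p₀)/SE = (0.655 - 0.6)/0.020050 = 2.7431
Critical value: z_0.005 = ±2.576
p-value = 0.0061
Decision: reject H₀ at α = 0.01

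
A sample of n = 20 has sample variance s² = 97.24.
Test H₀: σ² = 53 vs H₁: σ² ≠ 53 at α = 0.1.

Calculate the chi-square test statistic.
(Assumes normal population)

Answer: χ² = 34.8596, reject H₀

Derivation:
df = n - 1 = 19
χ² = (n-1)s²/σ₀² = 19×97.24/53 = 34.8596
Critical values: χ²_{0.95,19} = 10.117, χ²_{0.05,19} = 30.144
Rejection region: χ² < 10.117 or χ² > 30.144
Decision: reject H₀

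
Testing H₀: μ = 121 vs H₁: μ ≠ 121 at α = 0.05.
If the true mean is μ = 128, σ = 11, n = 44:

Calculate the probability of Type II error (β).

Answer: β ≈ 0.0119

Derivation:
SE = σ/√n = 11/√44 = 1.6583
Critical values: μ₀ ± z_0.025×SE = 121 ± 1.960×1.6583
Acceptance region: (117.7497, 124.2503)
Under H₁ (μ = 128): z_high = (124.2503 - 128)/1.6583 = -2.2612, z_low = (117.7497 - 128)/1.6583 = -6.1812
β = P(not reject | H₁) = Φ(-2.2612) - Φ(-6.1812) ≈ 0.0119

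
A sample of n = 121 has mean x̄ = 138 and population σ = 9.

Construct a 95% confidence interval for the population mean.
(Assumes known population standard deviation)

Answer: (136.3963, 139.6037)

Derivation:
Confidence level: 95%, α = 0.05
z_0.025 = 1.960
SE = σ/√n = 9/√121 = 0.8182
Margin of error = 1.960 × 0.8182 = 1.6037
CI: x̄ ± margin = 138 ± 1.6037
CI: (136.3963, 139.6037)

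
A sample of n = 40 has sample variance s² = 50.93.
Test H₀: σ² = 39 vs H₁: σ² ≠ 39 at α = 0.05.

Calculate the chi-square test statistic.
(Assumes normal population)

Answer: χ² = 50.9300, fail to reject H₀

Derivation:
df = n - 1 = 39
χ² = (n-1)s²/σ₀² = 39×50.93/39 = 50.9300
Critical values: χ²_{0.975,39} = 23.654, χ²_{0.025,39} = 58.120
Rejection region: χ² < 23.654 or χ² > 58.120
Decision: fail to reject H₀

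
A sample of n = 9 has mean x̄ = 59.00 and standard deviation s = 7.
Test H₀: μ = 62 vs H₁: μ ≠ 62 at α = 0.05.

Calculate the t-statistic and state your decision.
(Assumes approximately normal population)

Answer: t = -1.2857, fail to reject H₀

Derivation:
df = n - 1 = 8
SE = s/√n = 7/√9 = 2.3333
t = (x̄ - μ₀)/SE = (59.00 - 62)/2.3333 = -1.2857
Critical value: t_{0.025,8} = ±2.306
p-value ≈ 0.2345
Decision: fail to reject H₀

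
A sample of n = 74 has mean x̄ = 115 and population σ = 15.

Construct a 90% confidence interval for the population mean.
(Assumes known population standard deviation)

Confidence level: 90%, α = 0.1
z_0.05 = 1.645
SE = σ/√n = 15/√74 = 1.7437
Margin of error = 1.645 × 1.7437 = 2.8684
CI: x̄ ± margin = 115 ± 2.8684
CI: (112.1316, 117.8684)

Answer: (112.1316, 117.8684)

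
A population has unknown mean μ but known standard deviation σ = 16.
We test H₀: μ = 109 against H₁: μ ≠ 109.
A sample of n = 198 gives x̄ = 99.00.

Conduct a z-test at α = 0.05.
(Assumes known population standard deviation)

Standard error: SE = σ/√n = 16/√198 = 1.1371
z-statistic: z = (x̄ - μ₀)/SE = (99.00 - 109)/1.1371 = -8.7943
Critical value: ±1.960
p-value < 0.0001
Decision: reject H₀

Answer: z = -8.7943, reject H₀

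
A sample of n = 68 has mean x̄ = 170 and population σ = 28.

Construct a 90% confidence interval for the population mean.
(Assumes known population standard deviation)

Answer: (164.4144, 175.5856)

Derivation:
Confidence level: 90%, α = 0.1
z_0.05 = 1.645
SE = σ/√n = 28/√68 = 3.3955
Margin of error = 1.645 × 3.3955 = 5.5856
CI: x̄ ± margin = 170 ± 5.5856
CI: (164.4144, 175.5856)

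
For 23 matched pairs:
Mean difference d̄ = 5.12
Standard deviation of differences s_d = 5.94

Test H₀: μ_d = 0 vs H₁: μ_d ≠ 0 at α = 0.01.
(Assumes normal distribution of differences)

df = n - 1 = 22
SE = s_d/√n = 5.94/√23 = 1.2386
t = d̄/SE = 5.12/1.2386 = 4.1337
Critical value: t_{0.005,22} = ±2.819
p-value ≈ 0.0004
Decision: reject H₀

Answer: t = 4.1337, reject H₀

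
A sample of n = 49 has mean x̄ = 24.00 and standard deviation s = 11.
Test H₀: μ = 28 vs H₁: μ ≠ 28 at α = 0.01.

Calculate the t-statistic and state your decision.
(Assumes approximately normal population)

Answer: t = -2.5455, fail to reject H₀

Derivation:
df = n - 1 = 48
SE = s/√n = 11/√49 = 1.5714
t = (x̄ - μ₀)/SE = (24.00 - 28)/1.5714 = -2.5455
Critical value: t_{0.005,48} = ±2.682
p-value ≈ 0.0142
Decision: fail to reject H₀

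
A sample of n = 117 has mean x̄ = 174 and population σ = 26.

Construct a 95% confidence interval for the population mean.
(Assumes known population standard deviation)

Answer: (169.2887, 178.7113)

Derivation:
Confidence level: 95%, α = 0.05
z_0.025 = 1.960
SE = σ/√n = 26/√117 = 2.4037
Margin of error = 1.960 × 2.4037 = 4.7113
CI: x̄ ± margin = 174 ± 4.7113
CI: (169.2887, 178.7113)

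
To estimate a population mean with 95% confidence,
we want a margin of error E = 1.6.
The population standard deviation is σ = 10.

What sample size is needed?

z_0.025 = 1.960
n = (z×σ/E)² = (1.960×10/1.6)²
n = 150.0625
Round up: n = 151

Answer: n = 151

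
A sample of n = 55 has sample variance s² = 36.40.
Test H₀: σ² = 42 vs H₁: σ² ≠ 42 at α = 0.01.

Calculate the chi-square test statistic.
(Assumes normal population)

Answer: χ² = 46.8000, fail to reject H₀

Derivation:
df = n - 1 = 54
χ² = (n-1)s²/σ₀² = 54×36.40/42 = 46.8000
Critical values: χ²_{0.995,54} = 30.981, χ²_{0.005,54} = 84.502
Rejection region: χ² < 30.981 or χ² > 84.502
Decision: fail to reject H₀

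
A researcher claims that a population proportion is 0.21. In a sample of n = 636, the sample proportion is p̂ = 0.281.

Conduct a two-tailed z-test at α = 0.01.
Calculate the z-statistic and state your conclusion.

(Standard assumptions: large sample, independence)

Answer: z = 4.3960, reject H₀

Derivation:
H₀: p = 0.21, H₁: p ≠ 0.21
Standard error: SE = √(p₀(1-p₀)/n) = √(0.21×0.79/636) = 0.016151
z-statistic: z = (p̂ - p₀)/SE = (0.281 - 0.21)/0.016151 = 4.3960
Critical value: z_0.005 = ±2.576
p-value < 0.0001
Decision: reject H₀ at α = 0.01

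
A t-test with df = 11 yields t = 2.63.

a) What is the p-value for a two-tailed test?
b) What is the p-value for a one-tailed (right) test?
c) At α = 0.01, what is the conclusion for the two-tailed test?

Using t-distribution with df = 11:
a) Two-tailed: p = 2×P(T > 2.63) = 0.0234
b) One-tailed: p = P(T > 2.63) = 0.0117
c) 0.0234 ≥ 0.01, fail to reject H₀

Answer: a) 0.0234, b) 0.0117, c) fail to reject H₀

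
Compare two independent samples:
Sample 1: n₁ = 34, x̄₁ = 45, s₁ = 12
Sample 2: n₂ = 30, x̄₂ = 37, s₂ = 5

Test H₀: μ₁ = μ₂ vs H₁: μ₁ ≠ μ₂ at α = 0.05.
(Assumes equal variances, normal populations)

Answer: t = 3.3980, reject H₀

Derivation:
Pooled variance: s²_p = [33×12² + 29×5²]/(62) = 88.3387
s_p = 9.3989
SE = s_p×√(1/n₁ + 1/n₂) = 9.3989×√(1/34 + 1/30) = 2.3543
t = (x̄₁ - x̄₂)/SE = (45 - 37)/2.3543 = 3.3980
df = 62, t-critical = ±1.999
Decision: reject H₀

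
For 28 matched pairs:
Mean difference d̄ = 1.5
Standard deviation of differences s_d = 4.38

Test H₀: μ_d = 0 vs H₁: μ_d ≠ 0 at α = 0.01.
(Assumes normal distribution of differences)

Answer: t = 1.8123, fail to reject H₀

Derivation:
df = n - 1 = 27
SE = s_d/√n = 4.38/√28 = 0.8277
t = d̄/SE = 1.5/0.8277 = 1.8123
Critical value: t_{0.005,27} = ±2.771
p-value ≈ 0.0811
Decision: fail to reject H₀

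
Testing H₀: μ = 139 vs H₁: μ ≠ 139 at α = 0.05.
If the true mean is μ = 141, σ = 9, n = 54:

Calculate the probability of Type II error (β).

Answer: β ≈ 0.6280

Derivation:
SE = σ/√n = 9/√54 = 1.2247
Critical values: μ₀ ± z_0.025×SE = 139 ± 1.960×1.2247
Acceptance region: (136.5996, 141.4004)
Under H₁ (μ = 141): z_high = (141.4004 - 141)/1.2247 = 0.3269, z_low = (136.5996 - 141)/1.2247 = -3.5930
β = P(not reject | H₁) = Φ(0.3269) - Φ(-3.5930) ≈ 0.6280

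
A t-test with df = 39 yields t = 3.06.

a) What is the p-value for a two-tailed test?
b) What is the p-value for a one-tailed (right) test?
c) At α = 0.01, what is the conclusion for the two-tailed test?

Answer: a) 0.0040, b) 0.0020, c) reject H₀

Derivation:
Using t-distribution with df = 39:
a) Two-tailed: p = 2×P(T > 3.06) = 0.0040
b) One-tailed: p = P(T > 3.06) = 0.0020
c) 0.0040 < 0.01, reject H₀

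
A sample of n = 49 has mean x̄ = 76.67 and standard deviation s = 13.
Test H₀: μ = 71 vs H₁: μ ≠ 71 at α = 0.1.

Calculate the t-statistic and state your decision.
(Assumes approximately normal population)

Answer: t = 3.0531, reject H₀

Derivation:
df = n - 1 = 48
SE = s/√n = 13/√49 = 1.8571
t = (x̄ - μ₀)/SE = (76.67 - 71)/1.8571 = 3.0531
Critical value: t_{0.05,48} = ±1.677
p-value ≈ 0.0037
Decision: reject H₀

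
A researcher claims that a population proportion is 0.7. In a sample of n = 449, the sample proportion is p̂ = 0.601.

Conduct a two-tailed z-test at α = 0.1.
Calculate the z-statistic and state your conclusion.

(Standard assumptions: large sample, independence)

Answer: z = -4.5776, reject H₀

Derivation:
H₀: p = 0.7, H₁: p ≠ 0.7
Standard error: SE = √(p₀(1-p₀)/n) = √(0.7×0.3/449) = 0.021627
z-statistic: z = (p̂ - p₀)/SE = (0.601 - 0.7)/0.021627 = -4.5776
Critical value: z_0.05 = ±1.645
p-value < 0.0001
Decision: reject H₀ at α = 0.1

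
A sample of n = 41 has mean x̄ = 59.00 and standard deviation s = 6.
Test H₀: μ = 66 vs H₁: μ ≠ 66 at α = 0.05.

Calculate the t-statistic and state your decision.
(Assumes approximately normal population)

df = n - 1 = 40
SE = s/√n = 6/√41 = 0.9370
t = (x̄ - μ₀)/SE = (59.00 - 66)/0.9370 = -7.4707
Critical value: t_{0.025,40} = ±2.021
p-value < 0.0001
Decision: reject H₀

Answer: t = -7.4707, reject H₀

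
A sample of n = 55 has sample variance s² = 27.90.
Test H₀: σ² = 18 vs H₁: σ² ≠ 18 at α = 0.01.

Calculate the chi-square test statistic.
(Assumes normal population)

Answer: χ² = 83.7000, fail to reject H₀

Derivation:
df = n - 1 = 54
χ² = (n-1)s²/σ₀² = 54×27.90/18 = 83.7000
Critical values: χ²_{0.995,54} = 30.981, χ²_{0.005,54} = 84.502
Rejection region: χ² < 30.981 or χ² > 84.502
Decision: fail to reject H₀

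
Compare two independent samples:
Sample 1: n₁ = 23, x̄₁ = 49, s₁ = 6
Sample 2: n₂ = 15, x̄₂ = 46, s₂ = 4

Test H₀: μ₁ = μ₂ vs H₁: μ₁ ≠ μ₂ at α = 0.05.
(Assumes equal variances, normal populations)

Answer: t = 1.7015, fail to reject H₀

Derivation:
Pooled variance: s²_p = [22×6² + 14×4²]/(36) = 28.2222
s_p = 5.3125
SE = s_p×√(1/n₁ + 1/n₂) = 5.3125×√(1/23 + 1/15) = 1.7631
t = (x̄₁ - x̄₂)/SE = (49 - 46)/1.7631 = 1.7015
df = 36, t-critical = ±2.028
Decision: fail to reject H₀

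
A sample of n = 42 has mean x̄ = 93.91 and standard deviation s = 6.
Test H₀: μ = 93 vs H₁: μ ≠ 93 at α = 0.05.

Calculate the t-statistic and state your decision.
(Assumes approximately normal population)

df = n - 1 = 41
SE = s/√n = 6/√42 = 0.9258
t = (x̄ - μ₀)/SE = (93.91 - 93)/0.9258 = 0.9829
Critical value: t_{0.025,41} = ±2.020
p-value ≈ 0.3314
Decision: fail to reject H₀

Answer: t = 0.9829, fail to reject H₀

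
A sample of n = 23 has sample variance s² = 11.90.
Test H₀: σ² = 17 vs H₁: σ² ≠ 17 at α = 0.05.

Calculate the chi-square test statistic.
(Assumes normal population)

Answer: χ² = 15.4000, fail to reject H₀

Derivation:
df = n - 1 = 22
χ² = (n-1)s²/σ₀² = 22×11.90/17 = 15.4000
Critical values: χ²_{0.975,22} = 10.982, χ²_{0.025,22} = 36.781
Rejection region: χ² < 10.982 or χ² > 36.781
Decision: fail to reject H₀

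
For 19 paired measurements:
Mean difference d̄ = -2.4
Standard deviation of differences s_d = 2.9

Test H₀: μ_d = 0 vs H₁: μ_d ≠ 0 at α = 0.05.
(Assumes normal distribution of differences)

df = n - 1 = 18
SE = s_d/√n = 2.9/√19 = 0.6653
t = d̄/SE = -2.4/0.6653 = -3.6074
Critical value: t_{0.025,18} = ±2.101
p-value ≈ 0.0020
Decision: reject H₀

Answer: t = -3.6074, reject H₀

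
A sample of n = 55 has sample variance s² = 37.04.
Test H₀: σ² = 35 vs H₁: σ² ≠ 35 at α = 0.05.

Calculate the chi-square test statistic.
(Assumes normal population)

Answer: χ² = 57.1474, fail to reject H₀

Derivation:
df = n - 1 = 54
χ² = (n-1)s²/σ₀² = 54×37.04/35 = 57.1474
Critical values: χ²_{0.975,54} = 35.586, χ²_{0.025,54} = 76.192
Rejection region: χ² < 35.586 or χ² > 76.192
Decision: fail to reject H₀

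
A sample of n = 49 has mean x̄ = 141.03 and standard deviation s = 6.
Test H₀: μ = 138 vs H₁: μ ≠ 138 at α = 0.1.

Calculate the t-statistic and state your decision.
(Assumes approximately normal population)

df = n - 1 = 48
SE = s/√n = 6/√49 = 0.8571
t = (x̄ - μ₀)/SE = (141.03 - 138)/0.8571 = 3.5352
Critical value: t_{0.05,48} = ±1.677
p-value ≈ 0.0009
Decision: reject H₀

Answer: t = 3.5352, reject H₀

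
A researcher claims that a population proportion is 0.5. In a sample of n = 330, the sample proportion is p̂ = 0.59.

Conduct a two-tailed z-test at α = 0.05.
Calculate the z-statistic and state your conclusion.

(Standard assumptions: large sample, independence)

Answer: z = 3.2699, reject H₀

Derivation:
H₀: p = 0.5, H₁: p ≠ 0.5
Standard error: SE = √(p₀(1-p₀)/n) = √(0.5×0.5/330) = 0.027524
z-statistic: z = (p̂ - p₀)/SE = (0.59 - 0.5)/0.027524 = 3.2699
Critical value: z_0.025 = ±1.960
p-value = 0.0011
Decision: reject H₀ at α = 0.05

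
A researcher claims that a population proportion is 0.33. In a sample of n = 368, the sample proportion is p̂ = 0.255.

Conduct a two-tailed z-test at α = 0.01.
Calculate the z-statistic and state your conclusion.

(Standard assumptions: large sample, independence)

Answer: z = -3.0597, reject H₀

Derivation:
H₀: p = 0.33, H₁: p ≠ 0.33
Standard error: SE = √(p₀(1-p₀)/n) = √(0.33×0.67/368) = 0.024512
z-statistic: z = (p̂ - p₀)/SE = (0.255 - 0.33)/0.024512 = -3.0597
Critical value: z_0.005 = ±2.576
p-value = 0.0022
Decision: reject H₀ at α = 0.01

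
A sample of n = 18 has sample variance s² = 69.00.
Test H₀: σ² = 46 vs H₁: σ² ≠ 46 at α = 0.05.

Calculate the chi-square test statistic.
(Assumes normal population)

df = n - 1 = 17
χ² = (n-1)s²/σ₀² = 17×69.00/46 = 25.5000
Critical values: χ²_{0.975,17} = 7.564, χ²_{0.025,17} = 30.191
Rejection region: χ² < 7.564 or χ² > 30.191
Decision: fail to reject H₀

Answer: χ² = 25.5000, fail to reject H₀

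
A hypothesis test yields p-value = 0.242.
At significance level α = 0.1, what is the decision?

Answer: fail to reject H₀

Derivation:
Compare p-value to α:
0.242 ≥ 0.1
Decision: fail to reject H₀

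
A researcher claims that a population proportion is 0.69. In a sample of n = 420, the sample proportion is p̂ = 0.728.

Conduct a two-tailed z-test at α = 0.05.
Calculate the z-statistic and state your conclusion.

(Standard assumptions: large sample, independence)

H₀: p = 0.69, H₁: p ≠ 0.69
Standard error: SE = √(p₀(1-p₀)/n) = √(0.69×0.31/420) = 0.022567
z-statistic: z = (p̂ - p₀)/SE = (0.728 - 0.69)/0.022567 = 1.6839
Critical value: z_0.025 = ±1.960
p-value = 0.0922
Decision: fail to reject H₀ at α = 0.05

Answer: z = 1.6839, fail to reject H₀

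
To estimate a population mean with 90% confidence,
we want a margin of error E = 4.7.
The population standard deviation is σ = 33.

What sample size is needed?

Answer: n = 134

Derivation:
z_0.05 = 1.645
n = (z×σ/E)² = (1.645×33/4.7)²
n = 133.4025
Round up: n = 134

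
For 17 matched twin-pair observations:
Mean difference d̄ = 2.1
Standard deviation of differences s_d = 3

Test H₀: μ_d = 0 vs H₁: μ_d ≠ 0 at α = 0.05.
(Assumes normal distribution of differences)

Answer: t = 2.8862, reject H₀

Derivation:
df = n - 1 = 16
SE = s_d/√n = 3/√17 = 0.7276
t = d̄/SE = 2.1/0.7276 = 2.8862
Critical value: t_{0.025,16} = ±2.120
p-value ≈ 0.0107
Decision: reject H₀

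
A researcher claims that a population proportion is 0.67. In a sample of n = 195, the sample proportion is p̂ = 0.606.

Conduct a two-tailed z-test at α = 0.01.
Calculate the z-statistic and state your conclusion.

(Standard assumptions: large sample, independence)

H₀: p = 0.67, H₁: p ≠ 0.67
Standard error: SE = √(p₀(1-p₀)/n) = √(0.67×0.33/195) = 0.033673
z-statistic: z = (p̂ - p₀)/SE = (0.606 - 0.67)/0.033673 = -1.9006
Critical value: z_0.005 = ±2.576
p-value = 0.0574
Decision: fail to reject H₀ at α = 0.01

Answer: z = -1.9006, fail to reject H₀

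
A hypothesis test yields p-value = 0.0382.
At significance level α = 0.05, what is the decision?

Compare p-value to α:
0.0382 < 0.05
Decision: reject H₀

Answer: reject H₀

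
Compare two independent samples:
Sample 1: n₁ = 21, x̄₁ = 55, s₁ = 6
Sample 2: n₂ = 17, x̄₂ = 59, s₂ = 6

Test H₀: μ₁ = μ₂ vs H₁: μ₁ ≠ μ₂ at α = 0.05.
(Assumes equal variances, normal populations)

Answer: t = -2.0434, reject H₀

Derivation:
Pooled variance: s²_p = [20×6² + 16×6²]/(36) = 36.0000
s_p = 6.0000
SE = s_p×√(1/n₁ + 1/n₂) = 6.0000×√(1/21 + 1/17) = 1.9575
t = (x̄₁ - x̄₂)/SE = (55 - 59)/1.9575 = -2.0434
df = 36, t-critical = ±2.028
Decision: reject H₀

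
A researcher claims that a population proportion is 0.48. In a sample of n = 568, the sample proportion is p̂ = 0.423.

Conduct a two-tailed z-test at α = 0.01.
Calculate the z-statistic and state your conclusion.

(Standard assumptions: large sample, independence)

Answer: z = -2.7191, reject H₀

Derivation:
H₀: p = 0.48, H₁: p ≠ 0.48
Standard error: SE = √(p₀(1-p₀)/n) = √(0.48×0.52/568) = 0.020963
z-statistic: z = (p̂ - p₀)/SE = (0.423 - 0.48)/0.020963 = -2.7191
Critical value: z_0.005 = ±2.576
p-value = 0.0065
Decision: reject H₀ at α = 0.01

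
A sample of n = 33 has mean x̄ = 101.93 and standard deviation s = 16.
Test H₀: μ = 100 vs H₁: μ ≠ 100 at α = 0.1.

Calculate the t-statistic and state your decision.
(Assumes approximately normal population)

df = n - 1 = 32
SE = s/√n = 16/√33 = 2.7852
t = (x̄ - μ₀)/SE = (101.93 - 100)/2.7852 = 0.6929
Critical value: t_{0.05,32} = ±1.694
p-value ≈ 0.4934
Decision: fail to reject H₀

Answer: t = 0.6929, fail to reject H₀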